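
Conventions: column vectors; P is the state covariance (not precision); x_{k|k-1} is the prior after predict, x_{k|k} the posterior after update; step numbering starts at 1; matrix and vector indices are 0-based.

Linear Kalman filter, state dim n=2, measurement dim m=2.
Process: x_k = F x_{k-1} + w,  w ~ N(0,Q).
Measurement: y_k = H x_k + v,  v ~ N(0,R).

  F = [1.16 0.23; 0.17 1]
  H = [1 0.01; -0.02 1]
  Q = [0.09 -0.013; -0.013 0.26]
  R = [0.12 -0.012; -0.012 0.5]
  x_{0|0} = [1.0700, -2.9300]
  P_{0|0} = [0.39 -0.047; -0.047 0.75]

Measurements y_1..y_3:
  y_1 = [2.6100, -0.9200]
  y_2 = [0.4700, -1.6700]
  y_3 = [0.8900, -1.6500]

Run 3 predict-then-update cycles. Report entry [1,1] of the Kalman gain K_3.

K[1,1] = 0.5059

step 1: x^-=[0.5673, -2.7481]  P^-=[0.6294 0.1801; 0.1801 1.0053]  S=[0.7531 0.1655; 0.1655 1.4983]  K=[0.8338 0.0197; 0.1082 0.6566]  nu=[2.0702, 1.8394]  x^+=[2.3296, -1.3164]  P^+=[0.0998 0.0018; 0.0018 0.3270]
step 2: x^-=[2.3996, -0.9204]  P^-=[0.2426 0.0841; 0.0841 0.5905]  S=[0.3643 0.0731; 0.0731 1.0873]  K=[0.6625 0.0283; 0.1402 0.5322]  nu=[-1.9204, -0.7016]  x^+=[1.1075, -1.5630]  P^+=[0.0791 0.0078; 0.0078 0.2646]
step 3: x^-=[0.9253, -1.3747]  P^-=[0.2146 0.0728; 0.0728 0.5295]  S=[0.3361 0.0618; 0.0618 1.0267]  K=[0.6354 0.0285; 0.1393 0.5059]  nu=[-0.0215, -0.2567]  x^+=[0.9043, -1.5076]  P^+=[0.0758 0.0081; 0.0081 0.2515]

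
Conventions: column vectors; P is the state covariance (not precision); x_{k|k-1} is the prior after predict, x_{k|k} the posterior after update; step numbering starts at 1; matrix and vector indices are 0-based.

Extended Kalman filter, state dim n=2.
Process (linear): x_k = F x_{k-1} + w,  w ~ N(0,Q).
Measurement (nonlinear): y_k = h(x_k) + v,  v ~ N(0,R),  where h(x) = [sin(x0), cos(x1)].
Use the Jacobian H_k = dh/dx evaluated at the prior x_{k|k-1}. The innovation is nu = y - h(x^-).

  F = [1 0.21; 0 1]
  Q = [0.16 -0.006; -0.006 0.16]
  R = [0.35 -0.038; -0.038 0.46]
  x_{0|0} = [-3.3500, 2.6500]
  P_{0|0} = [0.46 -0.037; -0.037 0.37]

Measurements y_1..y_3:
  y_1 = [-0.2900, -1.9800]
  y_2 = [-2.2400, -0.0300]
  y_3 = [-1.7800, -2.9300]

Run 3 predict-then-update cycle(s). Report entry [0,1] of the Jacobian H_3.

step 1: x^-=[-2.7935, 2.6500]  P^-=[0.6208 0.0347; 0.0347 0.5300]  H_jac=[-0.9400 0.0000; 0.0000 -0.4720]  S=[0.8985 -0.0226; -0.0226 0.5781]  K=[-0.6508 -0.0538; -0.0472 -0.4346]  nu=[0.0511, -1.0984]  x^+=[-2.7677, 3.1250]  P^+=[0.2401 0.0000; 0.0000 0.4197]
step 2: x^-=[-2.1114, 3.1250]  P^-=[0.4187 0.0822; 0.0822 0.5797]  H_jac=[-0.5147 0.0000; 0.0000 -0.0166]  S=[0.4609 -0.0373; -0.0373 0.4602]  K=[-0.4708 -0.0411; -0.0941 -0.0286]  nu=[-1.3826, 0.9699]  x^+=[-1.5003, 3.2273]  P^+=[0.3171 0.0619; 0.0619 0.5755]
step 3: x^-=[-0.8226, 3.2273]  P^-=[0.5285 0.1767; 0.1767 0.7355]  H_jac=[0.6803 0.0000; 0.0000 0.0856]  S=[0.5946 -0.0277; -0.0277 0.4654]  K=[0.6079 0.0687; 0.2091 0.1478]  nu=[-1.0471, -1.9337]  x^+=[-1.5919, 2.7227]  P^+=[0.3089 0.0993; 0.0993 0.7010]

H_jac[0,1] = 0.0000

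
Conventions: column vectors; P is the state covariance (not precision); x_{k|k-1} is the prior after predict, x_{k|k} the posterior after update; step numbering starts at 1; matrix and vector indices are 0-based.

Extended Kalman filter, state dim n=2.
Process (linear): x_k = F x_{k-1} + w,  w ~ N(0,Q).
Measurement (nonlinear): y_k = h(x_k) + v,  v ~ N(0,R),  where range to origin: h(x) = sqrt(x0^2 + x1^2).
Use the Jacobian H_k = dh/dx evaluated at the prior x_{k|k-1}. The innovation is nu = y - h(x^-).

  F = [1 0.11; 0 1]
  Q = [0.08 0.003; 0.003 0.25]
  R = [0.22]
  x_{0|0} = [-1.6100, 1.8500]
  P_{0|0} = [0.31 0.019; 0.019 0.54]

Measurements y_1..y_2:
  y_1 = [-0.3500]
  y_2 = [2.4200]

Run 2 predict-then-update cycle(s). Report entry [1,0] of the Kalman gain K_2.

step 1: x^-=[-1.4065, 1.8500]  P^-=[0.4007 0.0814; 0.0814 0.7900]  H_jac=[-0.6052 0.7961]  S=[0.7890]  K=[-0.2253; 0.7347]  nu=[-2.6739]  x^+=[-0.8042, -0.1144]  P^+=[0.3607 0.2120; 0.2120 0.3642]
step 2: x^-=[-0.8168, -0.1144]  P^-=[0.4917 0.2550; 0.2550 0.6142]  H_jac=[-0.9903 -0.1387]  S=[0.7842]  K=[-0.6661; -0.4307]  nu=[1.5953]  x^+=[-1.8794, -0.8016]  P^+=[0.1438 0.0300; 0.0300 0.4687]

K[1,0] = -0.4307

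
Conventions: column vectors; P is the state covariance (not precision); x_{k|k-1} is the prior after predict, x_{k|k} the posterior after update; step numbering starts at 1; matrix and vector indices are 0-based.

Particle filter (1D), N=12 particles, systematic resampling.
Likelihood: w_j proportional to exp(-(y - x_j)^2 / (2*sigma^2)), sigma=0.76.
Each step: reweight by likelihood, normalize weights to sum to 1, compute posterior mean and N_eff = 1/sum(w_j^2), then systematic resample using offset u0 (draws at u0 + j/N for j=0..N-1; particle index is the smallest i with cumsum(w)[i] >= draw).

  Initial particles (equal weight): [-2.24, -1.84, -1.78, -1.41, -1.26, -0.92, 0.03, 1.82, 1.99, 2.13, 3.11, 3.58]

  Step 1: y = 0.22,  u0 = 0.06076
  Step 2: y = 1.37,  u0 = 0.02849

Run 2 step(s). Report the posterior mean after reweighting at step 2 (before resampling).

step 1: w=[0.0029, 0.0139, 0.0172, 0.0549, 0.0823, 0.1779, 0.5311, 0.0597, 0.0364, 0.0233, 0.0004, 0.0000]  mean=-0.1594  Neff=3.0359  idx=[3, 4, 5, 5, 6, 6, 6, 6, 6, 6, 7, 9]
step 2: w=[0.0005, 0.0009, 0.0039, 0.0039, 0.0772, 0.0772, 0.0772, 0.0772, 0.0772, 0.0772, 0.3064, 0.2215]  mean=1.0343  Neff=5.5964  idx=[4, 5, 6, 7, 8, 9, 10, 10, 10, 10, 11, 11]

post_mean = 1.0343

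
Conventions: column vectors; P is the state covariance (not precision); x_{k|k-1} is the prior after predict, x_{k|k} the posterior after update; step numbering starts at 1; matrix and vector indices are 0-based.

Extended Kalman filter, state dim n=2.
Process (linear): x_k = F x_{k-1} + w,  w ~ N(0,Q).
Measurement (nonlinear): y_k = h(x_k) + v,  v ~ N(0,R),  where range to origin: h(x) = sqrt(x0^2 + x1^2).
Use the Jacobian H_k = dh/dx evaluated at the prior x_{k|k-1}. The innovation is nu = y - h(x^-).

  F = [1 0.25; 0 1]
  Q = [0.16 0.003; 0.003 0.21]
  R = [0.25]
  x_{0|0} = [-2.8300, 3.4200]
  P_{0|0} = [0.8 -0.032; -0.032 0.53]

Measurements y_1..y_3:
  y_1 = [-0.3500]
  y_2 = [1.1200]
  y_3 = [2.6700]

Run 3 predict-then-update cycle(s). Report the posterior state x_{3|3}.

step 1: x^-=[-1.9750, 3.4200]  P^-=[0.9771 0.1035; 0.1035 0.7400]  H_jac=[-0.5001 0.8660]  S=[0.9597]  K=[-0.4158; 0.6138]  nu=[-4.2993]  x^+=[-0.1874, 0.7810]  P^+=[0.8112 0.3484; 0.3484 0.3784]
step 2: x^-=[0.0079, 0.7810]  P^-=[1.1691 0.4460; 0.4460 0.5884]  H_jac=[0.0101 0.9999]  S=[0.8475]  K=[0.5402; 0.6996]  nu=[0.3390]  x^+=[0.1910, 1.0181]  P^+=[0.9218 0.1258; 0.1258 0.1736]
step 3: x^-=[0.4455, 1.0181]  P^-=[1.1555 0.1722; 0.1722 0.3836]  H_jac=[0.4009 0.9161]  S=[0.8842]  K=[0.7023; 0.4756]  nu=[1.5587]  x^+=[1.5402, 1.7594]  P^+=[0.7194 -0.1231; -0.1231 0.1837]

x_post = [1.5402, 1.7594]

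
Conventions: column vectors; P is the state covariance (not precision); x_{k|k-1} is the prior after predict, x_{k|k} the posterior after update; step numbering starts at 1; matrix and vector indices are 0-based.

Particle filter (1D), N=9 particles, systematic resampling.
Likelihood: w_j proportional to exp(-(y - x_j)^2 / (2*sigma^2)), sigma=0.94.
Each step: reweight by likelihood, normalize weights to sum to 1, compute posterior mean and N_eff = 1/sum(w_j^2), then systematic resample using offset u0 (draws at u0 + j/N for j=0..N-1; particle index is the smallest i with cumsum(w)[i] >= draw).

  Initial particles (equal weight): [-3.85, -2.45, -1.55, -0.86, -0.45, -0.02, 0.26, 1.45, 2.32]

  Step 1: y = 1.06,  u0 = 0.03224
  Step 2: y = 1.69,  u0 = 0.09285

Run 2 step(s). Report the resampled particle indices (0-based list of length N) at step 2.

step 1: w=[0.0000, 0.0003, 0.0072, 0.0420, 0.0930, 0.1746, 0.2353, 0.3101, 0.1376]  mean=0.7367  Neff=4.7309  idx=[3, 5, 5, 6, 6, 7, 7, 7, 8]
step 2: w=[0.0053, 0.0403, 0.0403, 0.0663, 0.0663, 0.2042, 0.2042, 0.2042, 0.1686]  mean=1.3079  Neff=6.0367  idx=[3, 4, 5, 6, 6, 7, 7, 8, 8]

resampled_idx = [3, 4, 5, 6, 6, 7, 7, 8, 8]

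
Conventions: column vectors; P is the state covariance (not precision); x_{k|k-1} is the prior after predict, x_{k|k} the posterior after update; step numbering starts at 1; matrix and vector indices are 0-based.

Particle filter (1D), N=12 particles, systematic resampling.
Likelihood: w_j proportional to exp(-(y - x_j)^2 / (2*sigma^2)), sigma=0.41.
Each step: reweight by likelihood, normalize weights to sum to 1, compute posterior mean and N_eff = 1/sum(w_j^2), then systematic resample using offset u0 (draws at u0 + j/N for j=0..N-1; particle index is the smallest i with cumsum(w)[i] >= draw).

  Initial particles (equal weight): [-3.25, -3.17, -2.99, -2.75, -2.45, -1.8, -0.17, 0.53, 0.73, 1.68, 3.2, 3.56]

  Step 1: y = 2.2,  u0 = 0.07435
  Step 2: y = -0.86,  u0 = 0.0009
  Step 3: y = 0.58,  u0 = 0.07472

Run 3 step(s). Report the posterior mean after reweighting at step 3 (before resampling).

step 1: w=[0.0000, 0.0000, 0.0000, 0.0000, 0.0000, 0.0000, 0.0000, 0.0005, 0.0032, 0.8870, 0.1013, 0.0081]  mean=1.8455  Neff=1.2547  idx=[9, 9, 9, 9, 9, 9, 9, 9, 9, 9, 10, 10]
step 2: w=[0.1000, 0.1000, 0.1000, 0.1000, 0.1000, 0.1000, 0.1000, 0.1000, 0.1000, 0.1000, 0.0000, 0.0000]  mean=1.6800  Neff=10.0000  idx=[0, 0, 1, 2, 3, 4, 5, 5, 6, 7, 8, 9]
step 3: w=[0.0833, 0.0833, 0.0833, 0.0833, 0.0833, 0.0833, 0.0833, 0.0833, 0.0833, 0.0833, 0.0833, 0.0833]  mean=1.6800  Neff=12.0000  idx=[0, 1, 2, 3, 4, 5, 6, 7, 8, 9, 10, 11]

post_mean = 1.6800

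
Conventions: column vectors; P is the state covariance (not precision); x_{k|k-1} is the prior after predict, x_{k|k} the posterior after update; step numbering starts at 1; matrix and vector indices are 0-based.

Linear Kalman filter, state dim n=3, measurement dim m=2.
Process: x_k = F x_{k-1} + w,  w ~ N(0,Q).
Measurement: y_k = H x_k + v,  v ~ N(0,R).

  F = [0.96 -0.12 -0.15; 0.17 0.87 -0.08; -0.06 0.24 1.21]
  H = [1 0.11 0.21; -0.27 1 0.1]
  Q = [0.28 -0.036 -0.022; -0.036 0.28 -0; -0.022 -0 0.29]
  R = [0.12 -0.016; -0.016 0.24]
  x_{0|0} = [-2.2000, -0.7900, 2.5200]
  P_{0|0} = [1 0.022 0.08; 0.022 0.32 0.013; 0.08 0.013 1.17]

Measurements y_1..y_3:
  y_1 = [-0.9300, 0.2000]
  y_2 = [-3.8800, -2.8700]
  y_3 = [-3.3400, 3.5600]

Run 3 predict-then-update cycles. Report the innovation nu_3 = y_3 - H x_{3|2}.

step 1: x^-=[-2.3952, -1.2629, 2.9916]  P^-=[1.2049 0.1160 -0.2047; 0.1160 0.5611 -0.0266; -0.2047 -0.0266 2.0203]  S=[1.3591 -0.1394; -0.1394 0.8522]  K=[0.8509 -0.1305; 0.1933 0.6501; 0.1904 0.3018]  nu=[0.9759, 0.5170]  x^+=[-1.6323, -0.7381, 3.3334]  P^+=[0.1754 0.0383 -0.3589; 0.0383 0.1851 -0.2185; -0.3589 -0.2185 1.9095]
step 2: x^-=[-1.9784, -1.1863, 3.9542]  P^-=[0.5739 0.0906 -0.7555; 0.0906 0.4889 -0.4498; -0.7555 -0.4498 3.0211]  S=[0.5149 -0.0980; -0.0980 0.7029]  K=[0.8094 -0.0863; 0.2162 0.6269; -0.3245 0.0349]  nu=[-2.6015, -2.6133]  x^+=[-3.8586, -3.3870, 4.7073]  P^+=[0.2177 0.0864 -0.6126; 0.0864 0.2151 -0.4482; -0.6126 -0.4482 2.9637]
step 3: x^-=[-4.0040, -3.9793, 5.1145]  P^-=[0.6908 0.1999 -1.1940; 0.1999 0.5727 -0.8373; -1.1940 -0.8373 4.4685]  S=[0.5186 -0.0885; -0.0885 0.6968]  K=[0.8841 -0.0399; 0.2804 0.6599; -0.7025 -0.1870]  nu=[0.0276, 5.9468]  x^+=[-4.2168, -0.0474, 3.9833]  P^+=[0.2781 0.1403 -0.8893; 0.1403 0.2613 -0.6949; -0.8893 -0.6949 4.2115]

innov = [0.0276, 5.9468]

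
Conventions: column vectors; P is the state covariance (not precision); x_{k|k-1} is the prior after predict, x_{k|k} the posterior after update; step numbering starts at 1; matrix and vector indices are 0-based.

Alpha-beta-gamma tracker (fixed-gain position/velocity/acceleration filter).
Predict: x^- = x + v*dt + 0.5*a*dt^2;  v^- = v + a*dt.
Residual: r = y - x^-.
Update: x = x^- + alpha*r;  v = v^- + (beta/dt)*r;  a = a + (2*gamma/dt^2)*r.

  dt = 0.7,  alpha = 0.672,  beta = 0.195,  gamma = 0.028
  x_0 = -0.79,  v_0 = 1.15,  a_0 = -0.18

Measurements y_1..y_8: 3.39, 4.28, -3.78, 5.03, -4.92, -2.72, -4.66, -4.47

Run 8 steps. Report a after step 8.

a_post = -0.7408

step 1: x_pred=-0.0291  r=3.4191  x^+=2.2685  v^+=1.9765  a^+=0.2108
step 2: x_pred=3.7037  r=0.5763  x^+=4.0910  v^+=2.2845  a^+=0.2766
step 3: x_pred=5.7579  r=-9.5379  x^+=-0.6516  v^+=-0.1788  a^+=-0.8134
step 4: x_pred=-0.9760  r=6.0060  x^+=3.0600  v^+=0.9249  a^+=-0.1270
step 5: x_pred=3.6763  r=-8.5963  x^+=-2.1004  v^+=-1.5587  a^+=-1.1095
step 6: x_pred=-3.4633  r=0.7433  x^+=-2.9638  v^+=-2.1283  a^+=-1.0245
step 7: x_pred=-4.7046  r=0.0446  x^+=-4.6746  v^+=-2.8330  a^+=-1.0194
step 8: x_pred=-6.9075  r=2.4375  x^+=-5.2695  v^+=-2.8676  a^+=-0.7408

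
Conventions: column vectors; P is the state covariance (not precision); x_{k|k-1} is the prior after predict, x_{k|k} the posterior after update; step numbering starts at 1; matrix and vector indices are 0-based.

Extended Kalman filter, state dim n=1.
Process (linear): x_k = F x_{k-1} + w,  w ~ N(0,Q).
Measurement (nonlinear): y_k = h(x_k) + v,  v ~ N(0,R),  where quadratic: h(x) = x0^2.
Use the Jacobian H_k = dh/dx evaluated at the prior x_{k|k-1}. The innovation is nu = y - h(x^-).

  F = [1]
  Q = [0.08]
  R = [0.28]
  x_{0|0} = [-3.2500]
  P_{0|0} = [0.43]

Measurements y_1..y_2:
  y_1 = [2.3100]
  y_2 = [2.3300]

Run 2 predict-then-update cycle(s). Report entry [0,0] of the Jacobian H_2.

H_jac[0,0] = -3.9933

step 1: x^-=[-3.2500]  P^-=[0.5100]  H_jac=[-6.5000]  S=[21.8275]  K=[-0.1519]  nu=[-8.2525]  x^+=[-1.9967]  P^+=[0.0065]
step 2: x^-=[-1.9967]  P^-=[0.0865]  H_jac=[-3.9933]  S=[1.6601]  K=[-0.2082]  nu=[-1.6567]  x^+=[-1.6518]  P^+=[0.0146]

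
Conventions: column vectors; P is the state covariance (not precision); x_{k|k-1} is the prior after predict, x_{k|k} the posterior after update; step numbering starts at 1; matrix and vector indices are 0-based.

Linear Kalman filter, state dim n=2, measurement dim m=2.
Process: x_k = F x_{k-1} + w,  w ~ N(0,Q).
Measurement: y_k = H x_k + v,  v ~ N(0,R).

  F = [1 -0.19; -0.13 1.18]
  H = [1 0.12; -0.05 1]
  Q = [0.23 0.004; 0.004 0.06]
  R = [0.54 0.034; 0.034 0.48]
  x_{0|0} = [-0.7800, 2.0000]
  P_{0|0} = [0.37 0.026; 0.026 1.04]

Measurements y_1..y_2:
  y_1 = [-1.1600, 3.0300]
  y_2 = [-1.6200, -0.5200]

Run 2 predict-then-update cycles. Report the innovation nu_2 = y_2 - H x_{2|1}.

step 1: x^-=[-1.1600, 2.4614]  P^-=[0.6277 -0.2459; -0.2459 1.5064]  S=[1.1303 -0.0611; -0.0611 2.0125]  K=[0.5226 -0.1219; -0.0169 0.7541]  nu=[-0.2954, 0.5106]  x^+=[-1.3766, 2.8514]  P^+=[0.2813 -0.0267; -0.0267 0.3601]
step 2: x^-=[-1.9184, 3.5437]  P^-=[0.5344 -0.1455; -0.1455 0.5743]  S=[1.0478 -0.0684; -0.0684 1.0702]  K=[0.4849 -0.1299; -0.0377 0.5410]  nu=[-0.1268, -4.1596]  x^+=[-1.4396, 1.2980]  P^+=[0.2614 -0.0328; -0.0328 0.2568]

innov = [-0.1268, -4.1596]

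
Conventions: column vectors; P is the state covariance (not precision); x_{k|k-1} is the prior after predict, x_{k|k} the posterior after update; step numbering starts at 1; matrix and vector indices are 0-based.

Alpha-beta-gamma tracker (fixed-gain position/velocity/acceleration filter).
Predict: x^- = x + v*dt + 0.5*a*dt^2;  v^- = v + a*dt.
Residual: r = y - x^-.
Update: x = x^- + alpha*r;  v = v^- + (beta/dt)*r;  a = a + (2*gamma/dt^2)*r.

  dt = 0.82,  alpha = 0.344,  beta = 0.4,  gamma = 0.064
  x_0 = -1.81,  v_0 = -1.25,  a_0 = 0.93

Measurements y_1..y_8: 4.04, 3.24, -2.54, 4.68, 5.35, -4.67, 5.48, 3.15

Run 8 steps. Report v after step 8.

v_post = -1.3643

step 1: x_pred=-2.5223  r=6.5623  x^+=-0.2649  v^+=2.7137  a^+=2.1792
step 2: x_pred=2.6930  r=0.5470  x^+=2.8812  v^+=4.7675  a^+=2.2833
step 3: x_pred=7.5582  r=-10.0982  x^+=4.0844  v^+=1.7139  a^+=0.3610
step 4: x_pred=5.6112  r=-0.9312  x^+=5.2909  v^+=1.5557  a^+=0.1838
step 5: x_pred=6.6283  r=-1.2783  x^+=6.1886  v^+=1.0828  a^+=-0.0596
step 6: x_pred=7.0564  r=-11.7264  x^+=3.0225  v^+=-4.6863  a^+=-2.2919
step 7: x_pred=-1.5907  r=7.0707  x^+=0.8416  v^+=-3.1165  a^+=-0.9459
step 8: x_pred=-2.0319  r=5.1819  x^+=-0.2493  v^+=-1.3643  a^+=0.0406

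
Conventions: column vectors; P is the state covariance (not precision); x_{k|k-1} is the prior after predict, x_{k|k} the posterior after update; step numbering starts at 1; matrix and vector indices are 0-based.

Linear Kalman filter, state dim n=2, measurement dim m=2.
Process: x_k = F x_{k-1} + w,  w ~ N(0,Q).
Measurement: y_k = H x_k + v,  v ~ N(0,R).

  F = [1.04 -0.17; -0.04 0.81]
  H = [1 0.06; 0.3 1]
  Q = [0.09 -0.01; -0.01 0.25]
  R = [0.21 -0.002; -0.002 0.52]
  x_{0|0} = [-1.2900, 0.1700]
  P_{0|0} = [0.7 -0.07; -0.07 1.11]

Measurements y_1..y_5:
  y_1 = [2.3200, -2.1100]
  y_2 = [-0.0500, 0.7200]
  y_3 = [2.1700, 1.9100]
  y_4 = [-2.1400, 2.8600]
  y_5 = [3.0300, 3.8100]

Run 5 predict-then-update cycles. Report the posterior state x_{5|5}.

x_post = [1.1477, 1.9703]

step 1: x^-=[-1.3705, 0.1893]  P^-=[0.9040 -0.2514; -0.2514 0.9839]  S=[1.0873 0.0723; 0.0723 1.4344]  K=[0.8193 -0.0275; -0.2198 0.6444]  nu=[3.6791, -1.8881]  x^+=[1.6958, -1.8360]  P^+=[0.1762 -0.0688; -0.0688 0.3562]
step 2: x^-=[2.0757, -1.5550]  P^-=[0.3152 -0.1248; -0.1248 0.4884]  S=[0.5120 -0.0052; -0.0052 0.9619]  K=[0.6008 -0.0282; -0.1818 0.4679]  nu=[-2.0324, 1.6523]  x^+=[0.8081, -0.4125]  P^+=[0.1295 -0.0547; -0.0547 0.2601]
step 3: x^-=[0.9106, -0.3664]  P^-=[0.2569 -0.0977; -0.0977 0.4244]  S=[0.4567 0.0011; 0.0011 0.9089]  K=[0.5498 -0.0233; -0.1591 0.4349]  nu=[1.2814, 2.0033]  x^+=[1.5683, 0.3008]  P^+=[0.1184 -0.0488; -0.0488 0.2411]
step 4: x^-=[1.5799, 0.1809]  P^-=[0.2423 -0.0895; -0.0895 0.4115]  S=[0.4430 0.0042; 0.0042 0.8996]  K=[0.5350 -0.0212; -0.1504 0.4283]  nu=[-3.7308, 2.2051]  x^+=[-0.4628, 1.6866]  P^+=[0.1152 -0.0467; -0.0467 0.2370]
step 5: x^-=[-0.7680, 1.3847]  P^-=[0.2379 -0.0871; -0.0871 0.4087]  S=[0.4390 0.0053; 0.0053 0.8979]  K=[0.5304 -0.0206; -0.1476 0.4270]  nu=[3.7150, 2.6557]  x^+=[1.1477, 1.9703]  P^+=[0.1142 -0.0460; -0.0460 0.2361]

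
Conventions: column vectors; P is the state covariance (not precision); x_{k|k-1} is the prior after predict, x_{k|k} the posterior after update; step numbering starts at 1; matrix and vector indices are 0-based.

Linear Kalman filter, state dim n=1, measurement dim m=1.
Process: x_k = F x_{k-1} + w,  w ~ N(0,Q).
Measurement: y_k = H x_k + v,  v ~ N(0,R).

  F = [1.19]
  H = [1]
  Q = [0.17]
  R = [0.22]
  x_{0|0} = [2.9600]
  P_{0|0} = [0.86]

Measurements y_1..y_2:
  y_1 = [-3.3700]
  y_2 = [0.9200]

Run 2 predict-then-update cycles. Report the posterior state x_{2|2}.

step 1: x^-=[3.5224]  P^-=[1.3878]  S=[1.6078]  K=[0.8632]  nu=[-6.8924]  x^+=[-2.4269]  P^+=[0.1899]
step 2: x^-=[-2.8880]  P^-=[0.4389]  S=[0.6589]  K=[0.6661]  nu=[3.8080]  x^+=[-0.3514]  P^+=[0.1465]

x_post = [-0.3514]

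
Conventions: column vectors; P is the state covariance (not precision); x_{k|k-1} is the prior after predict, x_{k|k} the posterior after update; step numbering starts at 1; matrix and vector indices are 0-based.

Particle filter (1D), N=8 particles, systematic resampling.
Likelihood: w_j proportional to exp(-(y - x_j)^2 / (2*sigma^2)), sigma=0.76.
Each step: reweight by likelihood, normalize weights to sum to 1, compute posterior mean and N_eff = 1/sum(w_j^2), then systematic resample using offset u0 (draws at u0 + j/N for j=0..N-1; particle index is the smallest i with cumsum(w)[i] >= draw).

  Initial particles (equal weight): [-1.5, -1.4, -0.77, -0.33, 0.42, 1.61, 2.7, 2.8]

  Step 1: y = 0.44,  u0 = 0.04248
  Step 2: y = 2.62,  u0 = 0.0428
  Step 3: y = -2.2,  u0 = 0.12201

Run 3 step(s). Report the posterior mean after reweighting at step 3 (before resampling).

post_mean = 0.4310

step 1: w=[0.0167, 0.0232, 0.1226, 0.2605, 0.4351, 0.1331, 0.0052, 0.0035]  mean=0.1830  Neff=3.4388  idx=[2, 3, 3, 3, 4, 4, 4, 5]
step 2: w=[0.0001, 0.0012, 0.0012, 0.0012, 0.0329, 0.0329, 0.0329, 0.8977]  mean=1.4856  Neff=1.2358  idx=[5, 7, 7, 7, 7, 7, 7, 7]
step 3: w=[0.9908, 0.0013, 0.0013, 0.0013, 0.0013, 0.0013, 0.0013, 0.0013]  mean=0.4310  Neff=1.0187  idx=[0, 0, 0, 0, 0, 0, 0, 5]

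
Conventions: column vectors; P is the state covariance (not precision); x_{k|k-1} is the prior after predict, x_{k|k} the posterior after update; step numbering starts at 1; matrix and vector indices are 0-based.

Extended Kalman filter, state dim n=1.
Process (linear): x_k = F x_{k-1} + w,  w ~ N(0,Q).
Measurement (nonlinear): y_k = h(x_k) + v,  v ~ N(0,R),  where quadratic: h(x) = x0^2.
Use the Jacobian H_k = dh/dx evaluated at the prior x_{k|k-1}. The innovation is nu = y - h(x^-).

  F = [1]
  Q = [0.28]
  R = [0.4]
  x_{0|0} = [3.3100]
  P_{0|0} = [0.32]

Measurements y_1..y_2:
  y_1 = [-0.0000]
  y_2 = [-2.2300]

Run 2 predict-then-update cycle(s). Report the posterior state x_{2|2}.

step 1: x^-=[3.3100]  P^-=[0.6000]  H_jac=[6.6200]  S=[26.6946]  K=[0.1488]  nu=[-10.9561]  x^+=[1.6798]  P^+=[0.0090]
step 2: x^-=[1.6798]  P^-=[0.2890]  H_jac=[3.3596]  S=[3.6618]  K=[0.2651]  nu=[-5.0517]  x^+=[0.3404]  P^+=[0.0316]

x_post = [0.3404]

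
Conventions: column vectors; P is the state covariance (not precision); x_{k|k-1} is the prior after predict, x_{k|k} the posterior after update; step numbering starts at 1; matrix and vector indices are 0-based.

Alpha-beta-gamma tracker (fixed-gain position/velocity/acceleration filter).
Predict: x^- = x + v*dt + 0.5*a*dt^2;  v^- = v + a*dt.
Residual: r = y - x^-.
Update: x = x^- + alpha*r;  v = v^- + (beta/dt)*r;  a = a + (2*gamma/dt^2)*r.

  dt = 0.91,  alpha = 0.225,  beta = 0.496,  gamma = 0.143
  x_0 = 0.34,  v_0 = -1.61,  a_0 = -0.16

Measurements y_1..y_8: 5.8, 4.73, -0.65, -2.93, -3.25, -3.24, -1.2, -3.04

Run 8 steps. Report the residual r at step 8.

step 1: x_pred=-1.1913  r=6.9913  x^+=0.3817  v^+=2.0551  a^+=2.2546
step 2: x_pred=3.1853  r=1.5447  x^+=3.5329  v^+=4.9487  a^+=2.7881
step 3: x_pred=9.1906  r=-9.8406  x^+=6.9765  v^+=2.1222  a^+=-0.6106
step 4: x_pred=8.6548  r=-11.5848  x^+=6.0482  v^+=-4.7478  a^+=-4.6116
step 5: x_pred=-0.1817  r=-3.0683  x^+=-0.8721  v^+=-10.6167  a^+=-5.6713
step 6: x_pred=-12.8815  r=9.6415  x^+=-10.7122  v^+=-10.5225  a^+=-2.3414
step 7: x_pred=-21.2571  r=20.0571  x^+=-16.7442  v^+=-1.7210  a^+=4.5857
step 8: x_pred=-16.4116  r=13.3716  x^+=-13.4030  v^+=9.7403  a^+=9.2038

resid = 13.3716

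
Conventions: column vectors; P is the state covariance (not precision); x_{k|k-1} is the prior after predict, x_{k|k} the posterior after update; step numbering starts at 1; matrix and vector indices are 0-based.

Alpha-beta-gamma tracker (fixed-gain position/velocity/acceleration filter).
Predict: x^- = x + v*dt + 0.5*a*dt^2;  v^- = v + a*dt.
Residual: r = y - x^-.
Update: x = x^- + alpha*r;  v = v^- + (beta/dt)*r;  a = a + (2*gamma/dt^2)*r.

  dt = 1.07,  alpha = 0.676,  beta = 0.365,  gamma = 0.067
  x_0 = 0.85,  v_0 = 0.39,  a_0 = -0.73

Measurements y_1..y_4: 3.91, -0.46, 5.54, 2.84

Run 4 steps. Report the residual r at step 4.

step 1: x_pred=0.8494  r=3.0606  x^+=2.9184  v^+=0.6529  a^+=-0.3718
step 2: x_pred=3.4042  r=-3.8642  x^+=0.7920  v^+=-1.0630  a^+=-0.8241
step 3: x_pred=-0.8172  r=6.3572  x^+=3.4803  v^+=0.2238  a^+=-0.0800
step 4: x_pred=3.6739  r=-0.8339  x^+=3.1102  v^+=-0.1463  a^+=-0.1776

resid = -0.8339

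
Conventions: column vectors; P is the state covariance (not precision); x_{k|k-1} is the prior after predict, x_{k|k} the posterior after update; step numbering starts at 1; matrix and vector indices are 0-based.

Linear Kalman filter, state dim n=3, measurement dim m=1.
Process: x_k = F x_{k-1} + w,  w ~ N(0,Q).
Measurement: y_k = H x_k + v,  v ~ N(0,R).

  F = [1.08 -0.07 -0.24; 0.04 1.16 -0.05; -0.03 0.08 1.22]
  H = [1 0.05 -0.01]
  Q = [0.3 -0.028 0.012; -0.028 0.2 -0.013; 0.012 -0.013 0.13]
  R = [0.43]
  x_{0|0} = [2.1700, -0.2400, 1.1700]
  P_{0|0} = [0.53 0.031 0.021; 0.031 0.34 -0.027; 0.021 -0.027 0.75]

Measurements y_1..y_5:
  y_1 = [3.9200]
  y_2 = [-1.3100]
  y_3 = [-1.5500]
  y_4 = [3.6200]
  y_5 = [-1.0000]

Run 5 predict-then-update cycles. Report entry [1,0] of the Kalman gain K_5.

K[1,0] = -0.0538

step 1: x^-=[2.0796, -0.2501, 1.3431]  P^-=[0.9466 0.0211 -0.1933; 0.0211 0.6662 -0.0659; -0.1933 -0.0659 1.2420]  S=[1.3844]  K=[0.6859; 0.0398; -0.1510]  nu=[1.8663]  x^+=[3.3597, -0.1758, 1.0613]  P^+=[0.2953 -0.0167 -0.0499; -0.0167 0.6640 -0.0575; -0.0499 -0.0575 1.2104]
step 2: x^-=[3.3861, -0.1226, 1.1800]  P^-=[0.7439 -0.0565 -0.4173; -0.0565 1.1023 -0.1088; -0.4173 -0.1088 1.9286]  S=[1.1796]  K=[0.6317; -0.0002; -0.3747]  nu=[-4.6781]  x^+=[0.4307, -0.1216, 2.9330]  P^+=[0.2731 -0.0563 -0.1381; -0.0563 1.1023 -0.1089; -0.1381 -0.1089 1.7630]
step 3: x^-=[-0.2302, -0.2705, 3.5557]  P^-=[0.8019 -0.1162 -0.6957; -0.1162 1.6960 -0.1774; -0.6957 -0.1774 2.7505]  S=[1.2389]  K=[0.6482; -0.0239; -0.5909]  nu=[-1.2707]  x^+=[-1.0539, -0.2401, 4.3065]  P^+=[0.2814 -0.0970 -0.2212; -0.0970 1.6953 -0.1949; -0.2212 -0.1949 2.3178]
step 4: x^-=[-2.1550, -0.5360, 5.2664]  P^-=[0.8928 -0.1793 -0.9665; -0.1793 2.5019 -0.2805; -0.9665 -0.2805 3.5696]  S=[1.3311]  K=[0.6712; -0.0386; -0.7635]  nu=[5.8544]  x^+=[1.7748, -0.7620, 0.7968]  P^+=[0.2930 -0.1448 -0.2844; -0.1448 2.4999 -0.3197; -0.2844 -0.3197 2.7938]
step 5: x^-=[1.7789, -0.8528, 0.8579]  P^-=[0.9735 -0.2598 -1.1856; -0.2598 3.5961 -0.4127; -1.1856 -0.4127 4.2636]  S=[1.4111]  K=[0.6891; -0.0538; -0.8850]  nu=[-2.7277]  x^+=[-0.1008, -0.7061, 3.2720]  P^+=[0.3034 -0.2075 -0.3250; -0.2075 3.5921 -0.4799; -0.3250 -0.4799 3.1583]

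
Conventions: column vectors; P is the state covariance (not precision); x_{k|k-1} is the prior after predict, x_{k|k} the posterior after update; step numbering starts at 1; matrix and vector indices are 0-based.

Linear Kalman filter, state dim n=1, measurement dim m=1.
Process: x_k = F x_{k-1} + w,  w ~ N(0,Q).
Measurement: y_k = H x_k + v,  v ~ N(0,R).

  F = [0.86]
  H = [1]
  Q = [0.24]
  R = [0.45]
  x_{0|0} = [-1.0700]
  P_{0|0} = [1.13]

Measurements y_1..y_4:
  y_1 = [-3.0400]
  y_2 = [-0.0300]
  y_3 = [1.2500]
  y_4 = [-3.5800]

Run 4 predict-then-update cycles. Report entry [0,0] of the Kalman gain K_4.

step 1: x^-=[-0.9202]  P^-=[1.0757]  S=[1.5257]  K=[0.7051]  nu=[-2.1198]  x^+=[-2.4148]  P^+=[0.3173]
step 2: x^-=[-2.0767]  P^-=[0.4747]  S=[0.9247]  K=[0.5133]  nu=[2.0467]  x^+=[-1.0261]  P^+=[0.2310]
step 3: x^-=[-0.8824]  P^-=[0.4108]  S=[0.8608]  K=[0.4773]  nu=[2.1324]  x^+=[0.1353]  P^+=[0.2148]
step 4: x^-=[0.1164]  P^-=[0.3988]  S=[0.8488]  K=[0.4699]  nu=[-3.6964]  x^+=[-1.6204]  P^+=[0.2114]

K[0,0] = 0.4699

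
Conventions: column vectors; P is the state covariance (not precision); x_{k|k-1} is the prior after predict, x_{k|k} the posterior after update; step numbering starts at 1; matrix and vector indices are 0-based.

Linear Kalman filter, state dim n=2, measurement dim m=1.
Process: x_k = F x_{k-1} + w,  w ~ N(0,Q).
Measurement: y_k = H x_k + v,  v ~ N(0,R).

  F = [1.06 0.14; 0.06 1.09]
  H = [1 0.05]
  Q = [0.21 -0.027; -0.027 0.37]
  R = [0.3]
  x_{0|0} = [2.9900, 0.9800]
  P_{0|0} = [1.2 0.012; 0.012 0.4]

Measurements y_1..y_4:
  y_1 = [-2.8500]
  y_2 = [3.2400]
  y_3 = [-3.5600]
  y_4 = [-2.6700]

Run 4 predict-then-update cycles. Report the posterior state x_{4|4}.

x_post = [-2.2300, -0.6394]

step 1: x^-=[3.3066, 1.2476]  P^-=[1.5697 0.1243; 0.1243 0.8511]  S=[1.8843]  K=[0.8364; 0.0886]  nu=[-6.2190]  x^+=[-1.8947, 0.6968]  P^+=[0.2517 -0.0152; -0.0152 0.8363]
step 2: x^-=[-1.9108, 0.6458]  P^-=[0.5046 0.0989; 0.0989 1.3626]  S=[0.8179]  K=[0.6230; 0.2042]  nu=[5.1185]  x^+=[1.2781, 1.6910]  P^+=[0.1872 -0.0052; -0.0052 1.3285]
step 3: x^-=[1.5915, 1.9199]  P^-=[0.4448 0.1816; 0.1816 1.9484]  S=[0.7678]  K=[0.5911; 0.3634]  nu=[-5.2475]  x^+=[-1.5104, 0.0129]  P^+=[0.1765 0.0167; 0.0167 1.8470]
step 4: x^-=[-1.5992, -0.0765]  P^-=[0.4495 0.2855; 0.2855 2.5672]  S=[0.7844]  K=[0.5912; 0.5276]  nu=[-1.0670]  x^+=[-2.2300, -0.6394]  P^+=[0.1753 0.0408; 0.0408 2.3489]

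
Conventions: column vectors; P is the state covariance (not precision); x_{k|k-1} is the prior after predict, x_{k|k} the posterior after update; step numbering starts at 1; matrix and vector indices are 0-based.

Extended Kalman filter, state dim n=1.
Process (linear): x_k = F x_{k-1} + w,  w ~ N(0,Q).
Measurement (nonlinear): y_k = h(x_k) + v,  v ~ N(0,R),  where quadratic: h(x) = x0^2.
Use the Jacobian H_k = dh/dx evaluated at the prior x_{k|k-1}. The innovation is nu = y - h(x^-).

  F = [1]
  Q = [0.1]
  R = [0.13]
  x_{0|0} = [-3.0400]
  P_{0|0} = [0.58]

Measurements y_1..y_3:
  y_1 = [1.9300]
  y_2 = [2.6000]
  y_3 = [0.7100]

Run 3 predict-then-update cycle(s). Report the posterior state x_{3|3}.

step 1: x^-=[-3.0400]  P^-=[0.6800]  H_jac=[-6.0800]  S=[25.2672]  K=[-0.1636]  nu=[-7.3116]  x^+=[-1.8436]  P^+=[0.0035]
step 2: x^-=[-1.8436]  P^-=[0.1035]  H_jac=[-3.6872]  S=[1.5371]  K=[-0.2483]  nu=[-0.7989]  x^+=[-1.6453]  P^+=[0.0088]
step 3: x^-=[-1.6453]  P^-=[0.1088]  H_jac=[-3.2905]  S=[1.3075]  K=[-0.2737]  nu=[-1.9969]  x^+=[-1.0987]  P^+=[0.0108]

x_post = [-1.0987]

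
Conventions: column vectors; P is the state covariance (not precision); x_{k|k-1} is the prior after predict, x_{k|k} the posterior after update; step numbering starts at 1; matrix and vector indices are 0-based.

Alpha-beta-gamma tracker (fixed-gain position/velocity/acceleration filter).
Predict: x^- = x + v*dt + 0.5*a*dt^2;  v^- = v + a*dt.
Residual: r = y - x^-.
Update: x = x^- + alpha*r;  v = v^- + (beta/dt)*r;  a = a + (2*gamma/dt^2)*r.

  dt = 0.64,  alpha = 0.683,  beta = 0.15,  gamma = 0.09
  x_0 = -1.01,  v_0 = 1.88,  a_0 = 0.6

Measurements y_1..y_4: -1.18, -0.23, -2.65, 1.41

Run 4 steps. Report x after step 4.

x_post = 0.4839

step 1: x_pred=0.3161  r=-1.4961  x^+=-0.7057  v^+=1.9134  a^+=-0.0575
step 2: x_pred=0.5070  r=-0.7370  x^+=0.0036  v^+=1.7038  a^+=-0.3814
step 3: x_pred=1.0160  r=-3.6660  x^+=-1.4879  v^+=0.6006  a^+=-1.9924
step 4: x_pred=-1.5116  r=2.9216  x^+=0.4839  v^+=0.0102  a^+=-0.7085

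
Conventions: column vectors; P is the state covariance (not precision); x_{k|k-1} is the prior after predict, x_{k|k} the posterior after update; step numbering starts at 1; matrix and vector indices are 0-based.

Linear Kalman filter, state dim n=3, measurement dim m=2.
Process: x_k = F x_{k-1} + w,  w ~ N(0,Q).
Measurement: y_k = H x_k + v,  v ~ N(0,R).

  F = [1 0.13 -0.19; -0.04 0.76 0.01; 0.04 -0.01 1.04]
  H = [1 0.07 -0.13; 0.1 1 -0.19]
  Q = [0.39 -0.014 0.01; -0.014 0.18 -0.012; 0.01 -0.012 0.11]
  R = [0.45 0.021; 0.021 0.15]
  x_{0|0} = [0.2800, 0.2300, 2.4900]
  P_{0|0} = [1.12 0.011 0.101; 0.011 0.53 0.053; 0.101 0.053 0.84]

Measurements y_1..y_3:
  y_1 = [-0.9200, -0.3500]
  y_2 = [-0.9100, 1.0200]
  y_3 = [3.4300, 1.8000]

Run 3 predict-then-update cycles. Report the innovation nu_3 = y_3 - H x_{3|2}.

innov = [4.7531, 1.5249]

step 1: x^-=[-0.1632, 0.1885, 2.5985]  P^-=[1.5111 -0.0055 -0.0004; -0.0055 0.4881 0.0290; -0.0004 0.0290 1.0277]  S=[1.9797 0.2220; 0.2220 0.6782]  K=[0.7672 -0.0364; -0.0697 0.7336; -0.0406 -0.2319]  nu=[-0.4322, -0.0285]  x^+=[-0.4938, 0.1977, 2.6227]  P^+=[0.3573 -0.0071 0.0948; -0.0071 0.1362 0.1418; 0.0948 0.1418 0.9837]
step 2: x^-=[-0.9664, 0.1963, 2.7058]  P^-=[0.7403 -0.0407 -0.0529; -0.0407 0.2619 0.1046; -0.0529 0.1046 1.1795]  S=[1.2176 0.0973; 0.0973 0.4160]  K=[0.6144 -0.0393; -0.0766 0.5899; -0.1421 -0.2669]  nu=[0.3944, 1.4345]  x^+=[-0.7805, 1.0122, 2.2670]  P^+=[0.2847 -0.0092 0.0644; -0.0092 0.1188 0.1630; 0.0644 0.1630 1.1180]
step 3: x^-=[-1.0796, 0.8232, 2.3163]  P^-=[0.6821 -0.0449 -0.1108; -0.0449 0.2521 0.1241; -0.1108 0.1241 1.3216]  S=[1.1759 0.0990; 0.0990 0.4047]  K=[0.5926 -0.0354; -0.0853 0.5745; -0.2085 -0.2902]  nu=[4.7531, 1.5249]  x^+=[1.6832, 1.2939, 0.8827]  P^+=[0.2728 -0.0113 0.0466; -0.0113 0.1197 0.1801; 0.0466 0.1801 1.2244]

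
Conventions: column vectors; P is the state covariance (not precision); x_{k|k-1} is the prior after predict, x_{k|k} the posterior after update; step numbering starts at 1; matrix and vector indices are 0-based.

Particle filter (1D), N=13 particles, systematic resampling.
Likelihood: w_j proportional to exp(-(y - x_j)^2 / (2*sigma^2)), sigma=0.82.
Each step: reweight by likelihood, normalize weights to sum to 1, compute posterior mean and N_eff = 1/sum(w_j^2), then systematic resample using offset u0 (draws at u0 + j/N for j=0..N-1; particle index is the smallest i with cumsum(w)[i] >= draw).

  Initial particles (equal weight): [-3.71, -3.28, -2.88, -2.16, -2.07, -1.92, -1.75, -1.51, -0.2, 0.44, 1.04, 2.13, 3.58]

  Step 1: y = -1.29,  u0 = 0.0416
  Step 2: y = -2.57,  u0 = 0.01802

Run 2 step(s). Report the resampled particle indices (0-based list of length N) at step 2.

step 1: w=[0.0028, 0.0116, 0.0337, 0.1258, 0.1405, 0.1645, 0.1888, 0.2131, 0.0913, 0.0239, 0.0039, 0.0000, 0.0000]  mean=-1.6800  Neff=6.4984  idx=[2, 3, 4, 4, 5, 5, 6, 6, 6, 7, 7, 8, 8]
step 2: w=[0.1217, 0.1153, 0.1085, 0.1085, 0.0954, 0.0954, 0.0793, 0.0793, 0.0793, 0.0567, 0.0567, 0.0020, 0.0020]  mean=-2.0032  Neff=10.5106  idx=[0, 0, 1, 2, 2, 3, 4, 5, 5, 6, 7, 8, 10]

resampled_idx = [0, 0, 1, 2, 2, 3, 4, 5, 5, 6, 7, 8, 10]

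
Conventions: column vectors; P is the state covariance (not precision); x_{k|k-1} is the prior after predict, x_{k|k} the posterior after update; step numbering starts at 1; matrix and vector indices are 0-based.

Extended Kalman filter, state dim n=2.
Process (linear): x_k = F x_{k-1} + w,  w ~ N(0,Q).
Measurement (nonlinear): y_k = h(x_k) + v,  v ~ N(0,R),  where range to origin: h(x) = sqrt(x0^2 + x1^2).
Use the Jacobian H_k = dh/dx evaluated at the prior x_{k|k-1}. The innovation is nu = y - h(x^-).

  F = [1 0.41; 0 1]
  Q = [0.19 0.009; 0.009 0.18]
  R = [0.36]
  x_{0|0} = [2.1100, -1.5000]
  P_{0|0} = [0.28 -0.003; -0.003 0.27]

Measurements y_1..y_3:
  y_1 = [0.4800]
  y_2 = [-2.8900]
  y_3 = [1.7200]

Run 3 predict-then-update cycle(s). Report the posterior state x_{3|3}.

x_post = [1.0682, 1.2277]

step 1: x^-=[1.4950, -1.5000]  P^-=[0.5129 0.1167; 0.1167 0.4500]  H_jac=[0.7059 -0.7083]  S=[0.7247]  K=[0.3856; -0.3261]  nu=[-1.6378]  x^+=[0.8635, -0.9658]  P^+=[0.4052 0.2078; 0.2078 0.3729]
step 2: x^-=[0.4675, -0.9658]  P^-=[0.8283 0.3697; 0.3697 0.5529]  H_jac=[0.4357 -0.9001]  S=[0.6752]  K=[0.0415; -0.4985]  nu=[-3.9630]  x^+=[0.3028, 1.0098]  P^+=[0.8271 0.3837; 0.3837 0.3851]
step 3: x^-=[0.7169, 1.0098]  P^-=[1.3965 0.5506; 0.5506 0.5651]  H_jac=[0.5789 0.8154]  S=[1.7235]  K=[0.7295; 0.4523]  nu=[0.4816]  x^+=[1.0682, 1.2277]  P^+=[0.4792 -0.0181; -0.0181 0.2125]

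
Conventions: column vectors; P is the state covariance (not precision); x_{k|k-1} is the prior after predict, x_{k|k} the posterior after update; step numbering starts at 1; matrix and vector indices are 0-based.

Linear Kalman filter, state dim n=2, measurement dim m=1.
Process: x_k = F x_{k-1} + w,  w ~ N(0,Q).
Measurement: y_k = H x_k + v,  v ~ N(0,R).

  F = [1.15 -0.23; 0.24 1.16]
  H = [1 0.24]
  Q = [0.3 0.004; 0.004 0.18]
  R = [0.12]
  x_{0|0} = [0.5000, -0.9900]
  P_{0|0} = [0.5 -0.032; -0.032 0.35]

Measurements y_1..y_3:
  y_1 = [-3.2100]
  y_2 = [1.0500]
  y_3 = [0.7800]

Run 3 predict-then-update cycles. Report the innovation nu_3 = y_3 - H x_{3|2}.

innov = [-0.2216]

step 1: x^-=[0.8027, -1.0284]  P^-=[0.9967 0.0077; 0.0077 0.6619]  S=[1.1585]  K=[0.8619; 0.1438]  nu=[-3.7659]  x^+=[-2.4432, -1.5698]  P^+=[0.1360 -0.1359; -0.1359 0.6380]
step 2: x^-=[-2.4486, -2.4074]  P^-=[0.5855 -0.3024; -0.3024 0.9707]  S=[0.6163]  K=[0.8323; -0.1127]  nu=[4.0763]  x^+=[0.9443, -2.8668]  P^+=[0.1586 -0.2446; -0.2446 0.9628]
step 3: x^-=[1.7453, -3.0988]  P^-=[0.6901 -0.5219; -0.5219 1.3485]  S=[0.6372]  K=[0.8864; -0.3112]  nu=[-0.2216]  x^+=[1.5489, -3.0299]  P^+=[0.1894 -0.3462; -0.3462 1.2868]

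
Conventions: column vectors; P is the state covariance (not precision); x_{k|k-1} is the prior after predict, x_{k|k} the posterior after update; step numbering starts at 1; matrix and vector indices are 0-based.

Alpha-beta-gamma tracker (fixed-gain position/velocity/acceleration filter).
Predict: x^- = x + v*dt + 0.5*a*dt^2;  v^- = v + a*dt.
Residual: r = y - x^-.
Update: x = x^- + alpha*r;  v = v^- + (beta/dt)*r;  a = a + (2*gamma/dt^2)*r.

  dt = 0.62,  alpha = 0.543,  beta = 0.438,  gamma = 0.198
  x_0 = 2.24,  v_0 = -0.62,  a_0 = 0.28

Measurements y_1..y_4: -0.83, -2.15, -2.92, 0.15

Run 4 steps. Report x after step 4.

x_post = -3.1438

step 1: x_pred=1.9094  r=-2.7394  x^+=0.4219  v^+=-2.3817  a^+=-2.5421
step 2: x_pred=-1.5433  r=-0.6067  x^+=-1.8727  v^+=-4.3864  a^+=-3.1671
step 3: x_pred=-5.2010  r=2.2810  x^+=-3.9624  v^+=-4.7385  a^+=-0.8173
step 4: x_pred=-7.0574  r=7.2074  x^+=-3.1438  v^+=-0.1536  a^+=6.6076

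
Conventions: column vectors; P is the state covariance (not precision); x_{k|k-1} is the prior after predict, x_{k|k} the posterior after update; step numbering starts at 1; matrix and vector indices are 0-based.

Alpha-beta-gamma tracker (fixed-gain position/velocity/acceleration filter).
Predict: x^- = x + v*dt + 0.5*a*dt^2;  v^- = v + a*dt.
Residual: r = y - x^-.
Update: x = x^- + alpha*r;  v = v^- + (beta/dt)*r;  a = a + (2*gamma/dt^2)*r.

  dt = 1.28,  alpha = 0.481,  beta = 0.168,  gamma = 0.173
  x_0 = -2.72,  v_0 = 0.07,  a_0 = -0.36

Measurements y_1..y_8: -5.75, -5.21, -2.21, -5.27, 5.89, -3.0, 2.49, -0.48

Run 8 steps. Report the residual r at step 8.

resid = -17.0514

step 1: x_pred=-2.9253  r=-2.8247  x^+=-4.2840  v^+=-0.7615  a^+=-0.9565
step 2: x_pred=-6.0423  r=0.8323  x^+=-5.6420  v^+=-1.8766  a^+=-0.7807
step 3: x_pred=-8.6837  r=6.4737  x^+=-5.5698  v^+=-2.0263  a^+=0.5864
step 4: x_pred=-7.6832  r=2.4132  x^+=-6.5224  v^+=-0.9590  a^+=1.0960
step 5: x_pred=-6.8522  r=12.7422  x^+=-0.7232  v^+=2.1162  a^+=3.7869
step 6: x_pred=5.0878  r=-8.0878  x^+=1.1976  v^+=5.9020  a^+=2.0789
step 7: x_pred=10.4551  r=-7.9651  x^+=6.6239  v^+=7.5175  a^+=0.3968
step 8: x_pred=16.5714  r=-17.0514  x^+=8.3697  v^+=5.7875  a^+=-3.2041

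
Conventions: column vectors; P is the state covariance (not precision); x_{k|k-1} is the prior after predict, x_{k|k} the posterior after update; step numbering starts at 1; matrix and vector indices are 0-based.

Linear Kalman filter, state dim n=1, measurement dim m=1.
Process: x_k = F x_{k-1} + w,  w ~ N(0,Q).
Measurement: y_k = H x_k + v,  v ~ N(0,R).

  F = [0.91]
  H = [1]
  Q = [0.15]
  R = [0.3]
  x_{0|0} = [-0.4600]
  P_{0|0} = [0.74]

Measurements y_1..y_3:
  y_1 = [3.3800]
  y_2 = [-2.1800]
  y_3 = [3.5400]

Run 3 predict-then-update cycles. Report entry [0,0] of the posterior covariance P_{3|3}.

P_post[0,0] = 0.1448

step 1: x^-=[-0.4186]  P^-=[0.7628]  S=[1.0628]  K=[0.7177]  nu=[3.7986]  x^+=[2.3078]  P^+=[0.2153]
step 2: x^-=[2.1001]  P^-=[0.3283]  S=[0.6283]  K=[0.5225]  nu=[-4.2801]  x^+=[-0.1364]  P^+=[0.1568]
step 3: x^-=[-0.1241]  P^-=[0.2798]  S=[0.5798]  K=[0.4826]  nu=[3.6641]  x^+=[1.6442]  P^+=[0.1448]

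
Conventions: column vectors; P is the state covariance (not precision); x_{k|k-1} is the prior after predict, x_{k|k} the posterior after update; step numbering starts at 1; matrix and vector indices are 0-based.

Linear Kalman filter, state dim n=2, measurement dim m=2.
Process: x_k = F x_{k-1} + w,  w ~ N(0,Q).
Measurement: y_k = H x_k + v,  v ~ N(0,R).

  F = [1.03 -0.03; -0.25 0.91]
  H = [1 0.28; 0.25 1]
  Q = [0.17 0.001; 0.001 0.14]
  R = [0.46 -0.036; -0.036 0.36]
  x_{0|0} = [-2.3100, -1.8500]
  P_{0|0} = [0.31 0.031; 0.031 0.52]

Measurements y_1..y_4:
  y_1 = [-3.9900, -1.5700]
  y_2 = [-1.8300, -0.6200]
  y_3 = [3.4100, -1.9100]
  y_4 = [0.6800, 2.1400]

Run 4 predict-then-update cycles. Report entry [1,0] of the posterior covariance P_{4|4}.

P_post[1,0] = -0.1125

step 1: x^-=[-2.3238, -1.1060]  P^-=[0.4974 -0.0637; -0.0637 0.5759]  S=[0.9669 0.1814; 0.1814 0.9351]  K=[0.5021 -0.0326; -0.0119 0.6011]  nu=[-1.3565, 0.1170]  x^+=[-3.0087, -1.0195]  P^+=[0.2586 -0.0945; -0.0945 0.2404]
step 2: x^-=[-3.0684, -0.1756]  P^-=[0.4504 -0.1614; -0.1614 0.3983]  S=[0.8512 0.0154; 0.0154 0.7057]  K=[0.4775 -0.0796; -0.0678 0.5086]  nu=[1.2876, 0.3227]  x^+=[-2.4793, -0.0988]  P^+=[0.2530 -0.1091; -0.1091 0.2128]
step 3: x^-=[-2.5507, 0.5300]  P^-=[0.4454 -0.1730; -0.1730 0.3817]  S=[0.8384 -0.0029; -0.0029 0.6830]  K=[0.4731 -0.0883; -0.0772 0.4952]  nu=[5.8124, -1.8023]  x^+=[0.3584, -0.8111]  P^+=[0.2521 -0.1119; -0.1119 0.2090]
step 4: x^-=[0.3935, -0.8277]  P^-=[0.4446 -0.1753; -0.1753 0.3797]  S=[0.8362 -0.0061; -0.0061 0.6799]  K=[0.4723 -0.0901; -0.0789 0.4934]  nu=[0.5183, 2.8693]  x^+=[0.3797, 0.5470]  P^+=[0.2520 -0.1125; -0.1125 0.2086]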